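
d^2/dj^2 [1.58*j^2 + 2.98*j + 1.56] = 3.16000000000000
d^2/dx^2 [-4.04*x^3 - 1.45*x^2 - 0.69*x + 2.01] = -24.24*x - 2.9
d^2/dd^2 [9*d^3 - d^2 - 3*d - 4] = 54*d - 2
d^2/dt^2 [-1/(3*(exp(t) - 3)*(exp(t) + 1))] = 2*(-2*exp(3*t) + 3*exp(2*t) - 8*exp(t) + 3)*exp(t)/(3*(exp(6*t) - 6*exp(5*t) + 3*exp(4*t) + 28*exp(3*t) - 9*exp(2*t) - 54*exp(t) - 27))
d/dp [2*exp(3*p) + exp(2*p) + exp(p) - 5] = (6*exp(2*p) + 2*exp(p) + 1)*exp(p)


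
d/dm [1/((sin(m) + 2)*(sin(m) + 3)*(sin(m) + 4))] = (-18*sin(m) + 3*cos(m)^2 - 29)*cos(m)/((sin(m) + 2)^2*(sin(m) + 3)^2*(sin(m) + 4)^2)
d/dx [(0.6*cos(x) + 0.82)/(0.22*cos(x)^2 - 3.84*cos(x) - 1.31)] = (0.132*cos(x)^2 + 0.3608*cos(x) - 2.3628)*sin(x)/(0.0484*cos(x)^4 - 1.6896*cos(x)^3 + 14.1692*cos(x)^2 + 10.0608*cos(x) + 1.7161)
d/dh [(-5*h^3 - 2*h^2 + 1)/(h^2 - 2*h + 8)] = (-5*h^4 + 20*h^3 - 116*h^2 - 34*h + 2)/(h^4 - 4*h^3 + 20*h^2 - 32*h + 64)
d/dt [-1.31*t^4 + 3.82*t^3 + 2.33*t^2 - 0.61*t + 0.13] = -5.24*t^3 + 11.46*t^2 + 4.66*t - 0.61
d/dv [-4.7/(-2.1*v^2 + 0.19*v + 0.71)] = (0.893 - 19.74*v)/(-2.1*v^2 + 0.19*v + 0.71)^2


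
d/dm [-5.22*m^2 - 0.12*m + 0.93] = -10.44*m - 0.12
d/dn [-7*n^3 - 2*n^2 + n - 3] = -21*n^2 - 4*n + 1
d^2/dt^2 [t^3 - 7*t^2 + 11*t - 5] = 6*t - 14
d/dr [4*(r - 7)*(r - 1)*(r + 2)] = 12*r^2 - 48*r - 36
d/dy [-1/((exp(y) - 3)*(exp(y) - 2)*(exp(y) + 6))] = ((exp(y) - 3)*(exp(y) - 2) + (exp(y) - 3)*(exp(y) + 6) + (exp(y) - 2)*(exp(y) + 6))*exp(y)/((exp(y) - 3)^2*(exp(y) - 2)^2*(exp(y) + 6)^2)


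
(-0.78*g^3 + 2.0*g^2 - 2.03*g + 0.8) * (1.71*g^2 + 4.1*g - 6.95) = -1.3338*g^5 + 0.222*g^4 + 10.1497*g^3 - 20.855*g^2 + 17.3885*g - 5.56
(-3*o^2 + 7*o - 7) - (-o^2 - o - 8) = -2*o^2 + 8*o + 1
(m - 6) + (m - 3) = 2*m - 9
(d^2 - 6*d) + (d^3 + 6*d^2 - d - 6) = d^3 + 7*d^2 - 7*d - 6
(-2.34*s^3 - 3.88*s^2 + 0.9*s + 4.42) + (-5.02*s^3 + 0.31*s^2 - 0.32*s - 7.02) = -7.36*s^3 - 3.57*s^2 + 0.58*s - 2.6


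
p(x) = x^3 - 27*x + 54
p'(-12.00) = 405.00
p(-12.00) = -1350.00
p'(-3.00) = 0.00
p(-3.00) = 108.00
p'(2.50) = -8.25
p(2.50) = 2.12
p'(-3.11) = 2.02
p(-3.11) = 107.89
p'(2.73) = -4.64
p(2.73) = 0.64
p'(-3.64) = 12.75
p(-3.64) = 104.05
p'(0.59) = -25.96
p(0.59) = 38.28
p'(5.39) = 60.16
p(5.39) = 65.06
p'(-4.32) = 28.99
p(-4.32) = 90.02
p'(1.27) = -22.16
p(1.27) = 21.76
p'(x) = 3*x^2 - 27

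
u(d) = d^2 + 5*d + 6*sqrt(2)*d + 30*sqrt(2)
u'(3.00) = 19.49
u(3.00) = 91.88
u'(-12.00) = -10.51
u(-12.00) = 24.60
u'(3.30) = 20.09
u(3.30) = 97.82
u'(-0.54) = 12.41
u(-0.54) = 35.44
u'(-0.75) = 11.99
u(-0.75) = 32.87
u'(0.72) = 14.93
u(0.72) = 52.65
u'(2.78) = 19.05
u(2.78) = 87.64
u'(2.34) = 18.17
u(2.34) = 79.46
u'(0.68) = 14.85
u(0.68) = 52.06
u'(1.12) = 15.73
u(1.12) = 58.78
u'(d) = 2*d + 5 + 6*sqrt(2)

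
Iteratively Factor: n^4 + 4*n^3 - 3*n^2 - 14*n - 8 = (n + 1)*(n^3 + 3*n^2 - 6*n - 8) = (n - 2)*(n + 1)*(n^2 + 5*n + 4) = (n - 2)*(n + 1)^2*(n + 4)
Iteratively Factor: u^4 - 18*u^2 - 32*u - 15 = (u + 1)*(u^3 - u^2 - 17*u - 15) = (u + 1)*(u + 3)*(u^2 - 4*u - 5) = (u - 5)*(u + 1)*(u + 3)*(u + 1)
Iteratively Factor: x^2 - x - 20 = (x + 4)*(x - 5)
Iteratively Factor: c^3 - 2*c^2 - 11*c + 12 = (c + 3)*(c^2 - 5*c + 4) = (c - 1)*(c + 3)*(c - 4)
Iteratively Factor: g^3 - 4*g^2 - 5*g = (g - 5)*(g^2 + g) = g*(g - 5)*(g + 1)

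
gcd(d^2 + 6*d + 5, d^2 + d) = d + 1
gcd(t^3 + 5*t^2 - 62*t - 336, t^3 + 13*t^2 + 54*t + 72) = t + 6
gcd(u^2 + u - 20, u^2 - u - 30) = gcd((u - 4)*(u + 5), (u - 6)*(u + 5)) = u + 5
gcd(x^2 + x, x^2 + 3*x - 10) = 1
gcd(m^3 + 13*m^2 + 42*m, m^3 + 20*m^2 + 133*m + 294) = m^2 + 13*m + 42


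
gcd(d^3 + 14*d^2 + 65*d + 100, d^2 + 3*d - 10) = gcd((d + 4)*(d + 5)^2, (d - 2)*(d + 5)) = d + 5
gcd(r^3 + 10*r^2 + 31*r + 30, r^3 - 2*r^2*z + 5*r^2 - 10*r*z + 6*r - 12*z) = r^2 + 5*r + 6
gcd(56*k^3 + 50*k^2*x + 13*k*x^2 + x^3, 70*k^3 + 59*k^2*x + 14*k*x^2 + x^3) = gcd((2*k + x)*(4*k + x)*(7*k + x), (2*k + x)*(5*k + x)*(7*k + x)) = 14*k^2 + 9*k*x + x^2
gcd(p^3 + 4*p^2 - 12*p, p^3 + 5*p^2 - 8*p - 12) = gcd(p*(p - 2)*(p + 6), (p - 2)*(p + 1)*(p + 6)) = p^2 + 4*p - 12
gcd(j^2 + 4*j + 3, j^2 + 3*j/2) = 1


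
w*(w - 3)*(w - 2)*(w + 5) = w^4 - 19*w^2 + 30*w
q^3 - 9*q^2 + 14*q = q*(q - 7)*(q - 2)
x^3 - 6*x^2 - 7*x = x*(x - 7)*(x + 1)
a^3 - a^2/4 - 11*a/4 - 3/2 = (a - 2)*(a + 3/4)*(a + 1)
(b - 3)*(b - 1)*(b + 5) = b^3 + b^2 - 17*b + 15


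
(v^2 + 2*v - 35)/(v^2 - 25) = (v + 7)/(v + 5)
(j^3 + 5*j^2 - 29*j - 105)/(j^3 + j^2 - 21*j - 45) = (j + 7)/(j + 3)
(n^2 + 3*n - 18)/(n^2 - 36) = (n - 3)/(n - 6)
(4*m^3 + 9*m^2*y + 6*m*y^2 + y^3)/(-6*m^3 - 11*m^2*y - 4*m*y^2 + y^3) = (4*m + y)/(-6*m + y)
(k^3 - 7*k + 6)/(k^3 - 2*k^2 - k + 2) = (k + 3)/(k + 1)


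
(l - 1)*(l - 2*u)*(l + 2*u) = l^3 - l^2 - 4*l*u^2 + 4*u^2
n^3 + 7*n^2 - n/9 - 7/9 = (n - 1/3)*(n + 1/3)*(n + 7)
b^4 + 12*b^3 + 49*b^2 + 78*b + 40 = (b + 1)*(b + 2)*(b + 4)*(b + 5)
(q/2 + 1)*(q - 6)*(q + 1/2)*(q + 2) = q^4/2 - 3*q^3/4 - 21*q^2/2 - 17*q - 6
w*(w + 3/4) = w^2 + 3*w/4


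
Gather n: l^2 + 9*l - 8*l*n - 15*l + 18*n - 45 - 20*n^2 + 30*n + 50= l^2 - 6*l - 20*n^2 + n*(48 - 8*l) + 5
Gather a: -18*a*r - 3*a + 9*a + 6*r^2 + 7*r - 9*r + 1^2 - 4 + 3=a*(6 - 18*r) + 6*r^2 - 2*r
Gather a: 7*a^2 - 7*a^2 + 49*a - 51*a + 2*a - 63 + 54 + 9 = 0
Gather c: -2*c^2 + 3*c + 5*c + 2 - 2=-2*c^2 + 8*c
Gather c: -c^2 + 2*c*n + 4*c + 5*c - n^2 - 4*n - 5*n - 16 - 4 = -c^2 + c*(2*n + 9) - n^2 - 9*n - 20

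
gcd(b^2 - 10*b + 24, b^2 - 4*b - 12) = b - 6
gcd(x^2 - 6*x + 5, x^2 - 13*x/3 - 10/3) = x - 5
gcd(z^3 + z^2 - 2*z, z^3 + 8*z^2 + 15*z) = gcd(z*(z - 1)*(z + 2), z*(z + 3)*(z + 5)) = z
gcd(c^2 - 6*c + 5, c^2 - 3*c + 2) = c - 1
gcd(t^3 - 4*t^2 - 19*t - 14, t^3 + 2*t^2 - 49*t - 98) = t^2 - 5*t - 14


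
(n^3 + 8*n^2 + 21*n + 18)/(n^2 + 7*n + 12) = (n^2 + 5*n + 6)/(n + 4)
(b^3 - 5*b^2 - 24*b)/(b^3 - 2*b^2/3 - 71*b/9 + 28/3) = 9*b*(b - 8)/(9*b^2 - 33*b + 28)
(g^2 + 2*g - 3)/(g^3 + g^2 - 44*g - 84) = (g^2 + 2*g - 3)/(g^3 + g^2 - 44*g - 84)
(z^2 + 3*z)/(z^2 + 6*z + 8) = z*(z + 3)/(z^2 + 6*z + 8)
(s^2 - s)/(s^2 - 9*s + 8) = s/(s - 8)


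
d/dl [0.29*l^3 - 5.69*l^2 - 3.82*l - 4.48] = 0.87*l^2 - 11.38*l - 3.82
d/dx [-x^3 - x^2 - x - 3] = -3*x^2 - 2*x - 1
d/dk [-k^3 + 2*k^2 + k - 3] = -3*k^2 + 4*k + 1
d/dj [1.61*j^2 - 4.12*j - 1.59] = 3.22*j - 4.12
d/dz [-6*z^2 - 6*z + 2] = -12*z - 6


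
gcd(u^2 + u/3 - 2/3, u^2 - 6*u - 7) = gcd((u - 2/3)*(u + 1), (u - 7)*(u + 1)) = u + 1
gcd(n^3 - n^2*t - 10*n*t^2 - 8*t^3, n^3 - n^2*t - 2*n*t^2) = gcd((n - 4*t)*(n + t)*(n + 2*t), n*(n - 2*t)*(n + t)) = n + t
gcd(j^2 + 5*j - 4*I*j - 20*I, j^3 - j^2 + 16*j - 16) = j - 4*I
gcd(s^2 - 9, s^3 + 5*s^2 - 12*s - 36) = s - 3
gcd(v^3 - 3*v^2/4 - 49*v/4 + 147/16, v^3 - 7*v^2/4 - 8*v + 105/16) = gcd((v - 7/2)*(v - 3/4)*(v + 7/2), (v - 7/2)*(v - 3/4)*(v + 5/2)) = v^2 - 17*v/4 + 21/8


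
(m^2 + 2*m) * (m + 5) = m^3 + 7*m^2 + 10*m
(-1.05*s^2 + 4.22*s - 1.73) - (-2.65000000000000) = -1.05*s^2 + 4.22*s + 0.92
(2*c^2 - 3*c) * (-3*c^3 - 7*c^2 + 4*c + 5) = -6*c^5 - 5*c^4 + 29*c^3 - 2*c^2 - 15*c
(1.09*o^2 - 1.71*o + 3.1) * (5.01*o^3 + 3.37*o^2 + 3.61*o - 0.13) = 5.4609*o^5 - 4.8938*o^4 + 13.7032*o^3 + 4.1322*o^2 + 11.4133*o - 0.403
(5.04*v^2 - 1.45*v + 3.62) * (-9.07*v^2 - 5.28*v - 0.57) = -45.7128*v^4 - 13.4597*v^3 - 28.0502*v^2 - 18.2871*v - 2.0634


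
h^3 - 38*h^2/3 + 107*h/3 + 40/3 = (h - 8)*(h - 5)*(h + 1/3)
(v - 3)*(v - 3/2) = v^2 - 9*v/2 + 9/2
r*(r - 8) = r^2 - 8*r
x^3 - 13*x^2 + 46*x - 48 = (x - 8)*(x - 3)*(x - 2)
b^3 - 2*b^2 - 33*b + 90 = (b - 5)*(b - 3)*(b + 6)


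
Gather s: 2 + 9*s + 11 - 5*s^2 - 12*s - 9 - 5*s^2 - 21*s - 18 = -10*s^2 - 24*s - 14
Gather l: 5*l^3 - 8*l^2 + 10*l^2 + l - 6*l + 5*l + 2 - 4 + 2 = 5*l^3 + 2*l^2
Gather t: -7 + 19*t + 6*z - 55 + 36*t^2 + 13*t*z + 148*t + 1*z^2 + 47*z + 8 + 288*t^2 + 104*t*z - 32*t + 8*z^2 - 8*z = 324*t^2 + t*(117*z + 135) + 9*z^2 + 45*z - 54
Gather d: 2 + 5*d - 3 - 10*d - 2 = -5*d - 3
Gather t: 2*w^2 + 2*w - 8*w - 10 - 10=2*w^2 - 6*w - 20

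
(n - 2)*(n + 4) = n^2 + 2*n - 8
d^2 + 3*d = d*(d + 3)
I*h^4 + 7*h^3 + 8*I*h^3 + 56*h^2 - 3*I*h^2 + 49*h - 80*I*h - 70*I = (h + 7)*(h - 5*I)*(h - 2*I)*(I*h + I)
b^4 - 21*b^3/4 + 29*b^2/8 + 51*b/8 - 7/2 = (b - 4)*(b - 7/4)*(b - 1/2)*(b + 1)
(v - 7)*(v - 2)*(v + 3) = v^3 - 6*v^2 - 13*v + 42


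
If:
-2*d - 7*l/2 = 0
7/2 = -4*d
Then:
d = -7/8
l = 1/2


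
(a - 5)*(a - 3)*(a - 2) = a^3 - 10*a^2 + 31*a - 30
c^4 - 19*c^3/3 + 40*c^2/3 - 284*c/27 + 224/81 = (c - 8/3)*(c - 7/3)*(c - 2/3)^2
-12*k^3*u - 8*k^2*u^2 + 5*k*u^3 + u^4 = u*(-2*k + u)*(k + u)*(6*k + u)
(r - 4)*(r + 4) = r^2 - 16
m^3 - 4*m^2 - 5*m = m*(m - 5)*(m + 1)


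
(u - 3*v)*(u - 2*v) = u^2 - 5*u*v + 6*v^2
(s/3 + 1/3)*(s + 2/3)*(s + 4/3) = s^3/3 + s^2 + 26*s/27 + 8/27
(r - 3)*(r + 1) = r^2 - 2*r - 3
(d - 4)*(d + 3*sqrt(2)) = d^2 - 4*d + 3*sqrt(2)*d - 12*sqrt(2)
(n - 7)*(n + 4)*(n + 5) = n^3 + 2*n^2 - 43*n - 140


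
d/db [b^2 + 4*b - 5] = 2*b + 4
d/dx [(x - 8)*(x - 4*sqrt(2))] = 2*x - 8 - 4*sqrt(2)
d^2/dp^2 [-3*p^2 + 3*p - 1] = -6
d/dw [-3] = 0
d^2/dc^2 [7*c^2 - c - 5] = 14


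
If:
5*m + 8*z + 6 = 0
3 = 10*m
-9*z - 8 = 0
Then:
No Solution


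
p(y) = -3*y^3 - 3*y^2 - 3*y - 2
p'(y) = -9*y^2 - 6*y - 3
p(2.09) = -48.76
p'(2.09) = -54.85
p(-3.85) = 136.28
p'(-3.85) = -113.30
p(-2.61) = 38.73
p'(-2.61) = -48.65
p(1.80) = -34.62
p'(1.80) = -42.96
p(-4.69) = 255.57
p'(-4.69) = -172.82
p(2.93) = -112.01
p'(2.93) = -97.84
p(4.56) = -362.52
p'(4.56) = -217.50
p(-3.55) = 105.06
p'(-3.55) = -95.12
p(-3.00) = 61.00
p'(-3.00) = -66.00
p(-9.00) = 1969.00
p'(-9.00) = -678.00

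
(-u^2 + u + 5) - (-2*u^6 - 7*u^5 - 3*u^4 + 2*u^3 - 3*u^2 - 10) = 2*u^6 + 7*u^5 + 3*u^4 - 2*u^3 + 2*u^2 + u + 15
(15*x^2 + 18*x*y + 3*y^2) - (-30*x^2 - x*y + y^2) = 45*x^2 + 19*x*y + 2*y^2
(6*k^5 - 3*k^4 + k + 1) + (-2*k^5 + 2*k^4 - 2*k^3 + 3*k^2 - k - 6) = 4*k^5 - k^4 - 2*k^3 + 3*k^2 - 5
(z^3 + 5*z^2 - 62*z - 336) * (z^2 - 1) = z^5 + 5*z^4 - 63*z^3 - 341*z^2 + 62*z + 336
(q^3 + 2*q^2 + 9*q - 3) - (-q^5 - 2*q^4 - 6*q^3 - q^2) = q^5 + 2*q^4 + 7*q^3 + 3*q^2 + 9*q - 3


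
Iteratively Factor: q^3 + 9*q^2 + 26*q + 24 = (q + 2)*(q^2 + 7*q + 12) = (q + 2)*(q + 3)*(q + 4)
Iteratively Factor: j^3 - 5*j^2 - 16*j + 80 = (j - 4)*(j^2 - j - 20) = (j - 5)*(j - 4)*(j + 4)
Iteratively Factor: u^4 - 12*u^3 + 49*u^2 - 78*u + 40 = (u - 4)*(u^3 - 8*u^2 + 17*u - 10) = (u - 4)*(u - 2)*(u^2 - 6*u + 5) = (u - 5)*(u - 4)*(u - 2)*(u - 1)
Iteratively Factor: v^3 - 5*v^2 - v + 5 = (v + 1)*(v^2 - 6*v + 5) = (v - 1)*(v + 1)*(v - 5)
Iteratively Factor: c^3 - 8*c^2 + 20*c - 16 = (c - 4)*(c^2 - 4*c + 4) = (c - 4)*(c - 2)*(c - 2)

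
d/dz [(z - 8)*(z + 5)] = 2*z - 3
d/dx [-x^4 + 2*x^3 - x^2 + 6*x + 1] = -4*x^3 + 6*x^2 - 2*x + 6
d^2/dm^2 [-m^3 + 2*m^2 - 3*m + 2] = 4 - 6*m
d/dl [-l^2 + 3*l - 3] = 3 - 2*l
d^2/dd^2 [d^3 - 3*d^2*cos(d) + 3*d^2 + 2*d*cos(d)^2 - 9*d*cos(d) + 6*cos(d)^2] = 3*d^2*cos(d) + 12*d*sin(d) + 9*d*cos(d) - 4*d*cos(2*d) + 6*d + 18*sin(d) - 4*sin(2*d) - 6*cos(d) - 12*cos(2*d) + 6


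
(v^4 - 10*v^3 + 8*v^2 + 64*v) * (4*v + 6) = 4*v^5 - 34*v^4 - 28*v^3 + 304*v^2 + 384*v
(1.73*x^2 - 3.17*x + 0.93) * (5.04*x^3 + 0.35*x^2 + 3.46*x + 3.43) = 8.7192*x^5 - 15.3713*x^4 + 9.5635*x^3 - 4.7088*x^2 - 7.6553*x + 3.1899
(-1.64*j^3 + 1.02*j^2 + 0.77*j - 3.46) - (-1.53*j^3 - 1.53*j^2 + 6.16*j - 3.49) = -0.11*j^3 + 2.55*j^2 - 5.39*j + 0.0300000000000002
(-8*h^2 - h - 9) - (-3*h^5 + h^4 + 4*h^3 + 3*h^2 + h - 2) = 3*h^5 - h^4 - 4*h^3 - 11*h^2 - 2*h - 7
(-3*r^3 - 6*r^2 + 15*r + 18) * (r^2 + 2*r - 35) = -3*r^5 - 12*r^4 + 108*r^3 + 258*r^2 - 489*r - 630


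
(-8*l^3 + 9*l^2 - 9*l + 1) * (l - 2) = -8*l^4 + 25*l^3 - 27*l^2 + 19*l - 2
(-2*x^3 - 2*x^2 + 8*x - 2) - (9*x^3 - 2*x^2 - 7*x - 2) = -11*x^3 + 15*x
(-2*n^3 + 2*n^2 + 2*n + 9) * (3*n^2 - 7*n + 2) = -6*n^5 + 20*n^4 - 12*n^3 + 17*n^2 - 59*n + 18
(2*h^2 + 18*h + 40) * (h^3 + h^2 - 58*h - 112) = 2*h^5 + 20*h^4 - 58*h^3 - 1228*h^2 - 4336*h - 4480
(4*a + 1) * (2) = 8*a + 2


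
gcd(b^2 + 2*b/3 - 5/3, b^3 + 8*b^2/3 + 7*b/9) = 1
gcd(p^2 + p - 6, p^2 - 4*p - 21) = p + 3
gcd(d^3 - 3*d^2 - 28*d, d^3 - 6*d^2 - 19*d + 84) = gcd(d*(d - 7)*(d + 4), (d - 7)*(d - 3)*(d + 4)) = d^2 - 3*d - 28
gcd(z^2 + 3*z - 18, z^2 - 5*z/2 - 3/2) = z - 3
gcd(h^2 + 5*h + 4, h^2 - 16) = h + 4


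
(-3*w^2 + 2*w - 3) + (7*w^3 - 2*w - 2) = 7*w^3 - 3*w^2 - 5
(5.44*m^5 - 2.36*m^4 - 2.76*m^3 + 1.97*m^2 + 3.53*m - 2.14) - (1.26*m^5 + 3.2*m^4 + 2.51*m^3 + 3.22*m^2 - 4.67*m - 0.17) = 4.18*m^5 - 5.56*m^4 - 5.27*m^3 - 1.25*m^2 + 8.2*m - 1.97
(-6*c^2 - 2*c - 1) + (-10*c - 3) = -6*c^2 - 12*c - 4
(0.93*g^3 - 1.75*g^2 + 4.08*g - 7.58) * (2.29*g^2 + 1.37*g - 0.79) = 2.1297*g^5 - 2.7334*g^4 + 6.211*g^3 - 10.3861*g^2 - 13.6078*g + 5.9882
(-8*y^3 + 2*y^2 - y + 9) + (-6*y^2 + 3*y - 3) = -8*y^3 - 4*y^2 + 2*y + 6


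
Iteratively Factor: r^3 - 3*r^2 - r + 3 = (r + 1)*(r^2 - 4*r + 3) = (r - 3)*(r + 1)*(r - 1)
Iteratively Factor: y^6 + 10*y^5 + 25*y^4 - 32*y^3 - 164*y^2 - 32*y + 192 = (y + 3)*(y^5 + 7*y^4 + 4*y^3 - 44*y^2 - 32*y + 64) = (y + 3)*(y + 4)*(y^4 + 3*y^3 - 8*y^2 - 12*y + 16) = (y + 2)*(y + 3)*(y + 4)*(y^3 + y^2 - 10*y + 8) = (y + 2)*(y + 3)*(y + 4)^2*(y^2 - 3*y + 2) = (y - 2)*(y + 2)*(y + 3)*(y + 4)^2*(y - 1)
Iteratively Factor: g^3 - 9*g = (g - 3)*(g^2 + 3*g) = g*(g - 3)*(g + 3)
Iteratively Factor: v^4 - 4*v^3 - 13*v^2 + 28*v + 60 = (v - 3)*(v^3 - v^2 - 16*v - 20) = (v - 5)*(v - 3)*(v^2 + 4*v + 4) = (v - 5)*(v - 3)*(v + 2)*(v + 2)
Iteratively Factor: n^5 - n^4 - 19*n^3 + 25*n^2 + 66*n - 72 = (n - 3)*(n^4 + 2*n^3 - 13*n^2 - 14*n + 24) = (n - 3)*(n + 4)*(n^3 - 2*n^2 - 5*n + 6) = (n - 3)*(n - 1)*(n + 4)*(n^2 - n - 6) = (n - 3)*(n - 1)*(n + 2)*(n + 4)*(n - 3)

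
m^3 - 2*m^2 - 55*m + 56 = (m - 8)*(m - 1)*(m + 7)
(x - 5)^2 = x^2 - 10*x + 25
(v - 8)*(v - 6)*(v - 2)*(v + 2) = v^4 - 14*v^3 + 44*v^2 + 56*v - 192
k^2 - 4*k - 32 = (k - 8)*(k + 4)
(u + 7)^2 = u^2 + 14*u + 49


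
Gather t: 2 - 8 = -6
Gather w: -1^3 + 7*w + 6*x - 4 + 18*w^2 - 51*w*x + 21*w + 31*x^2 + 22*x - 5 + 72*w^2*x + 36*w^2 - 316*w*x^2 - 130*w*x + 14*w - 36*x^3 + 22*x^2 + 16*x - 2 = w^2*(72*x + 54) + w*(-316*x^2 - 181*x + 42) - 36*x^3 + 53*x^2 + 44*x - 12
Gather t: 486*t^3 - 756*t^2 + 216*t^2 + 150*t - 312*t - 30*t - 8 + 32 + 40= 486*t^3 - 540*t^2 - 192*t + 64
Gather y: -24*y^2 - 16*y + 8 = -24*y^2 - 16*y + 8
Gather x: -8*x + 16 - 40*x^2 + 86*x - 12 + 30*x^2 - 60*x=-10*x^2 + 18*x + 4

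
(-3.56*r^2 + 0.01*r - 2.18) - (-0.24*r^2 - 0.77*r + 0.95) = -3.32*r^2 + 0.78*r - 3.13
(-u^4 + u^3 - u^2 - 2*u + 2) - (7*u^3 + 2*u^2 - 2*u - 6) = -u^4 - 6*u^3 - 3*u^2 + 8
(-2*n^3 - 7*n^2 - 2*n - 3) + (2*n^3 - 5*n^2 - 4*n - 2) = -12*n^2 - 6*n - 5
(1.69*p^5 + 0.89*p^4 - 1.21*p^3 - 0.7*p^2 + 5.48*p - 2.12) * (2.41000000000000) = 4.0729*p^5 + 2.1449*p^4 - 2.9161*p^3 - 1.687*p^2 + 13.2068*p - 5.1092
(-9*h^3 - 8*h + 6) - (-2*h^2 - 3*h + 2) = -9*h^3 + 2*h^2 - 5*h + 4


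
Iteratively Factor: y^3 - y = (y - 1)*(y^2 + y) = y*(y - 1)*(y + 1)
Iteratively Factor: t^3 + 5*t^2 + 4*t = (t + 4)*(t^2 + t) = t*(t + 4)*(t + 1)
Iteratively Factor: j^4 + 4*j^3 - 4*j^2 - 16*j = (j + 2)*(j^3 + 2*j^2 - 8*j) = (j + 2)*(j + 4)*(j^2 - 2*j) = (j - 2)*(j + 2)*(j + 4)*(j)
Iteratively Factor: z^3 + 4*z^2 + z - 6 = (z + 2)*(z^2 + 2*z - 3) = (z + 2)*(z + 3)*(z - 1)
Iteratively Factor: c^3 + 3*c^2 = (c)*(c^2 + 3*c) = c*(c + 3)*(c)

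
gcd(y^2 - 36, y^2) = 1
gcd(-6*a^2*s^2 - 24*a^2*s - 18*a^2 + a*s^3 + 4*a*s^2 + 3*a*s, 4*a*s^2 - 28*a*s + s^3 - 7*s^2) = 1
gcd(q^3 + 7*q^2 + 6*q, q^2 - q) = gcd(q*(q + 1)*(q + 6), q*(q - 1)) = q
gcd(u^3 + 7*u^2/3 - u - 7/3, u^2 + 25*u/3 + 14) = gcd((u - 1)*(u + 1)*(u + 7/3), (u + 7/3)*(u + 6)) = u + 7/3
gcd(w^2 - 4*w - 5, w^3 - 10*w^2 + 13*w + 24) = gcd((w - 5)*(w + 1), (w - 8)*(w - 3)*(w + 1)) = w + 1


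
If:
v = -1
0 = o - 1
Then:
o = 1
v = -1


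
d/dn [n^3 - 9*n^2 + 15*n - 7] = 3*n^2 - 18*n + 15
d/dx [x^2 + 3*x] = 2*x + 3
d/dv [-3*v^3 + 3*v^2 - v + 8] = -9*v^2 + 6*v - 1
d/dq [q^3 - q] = 3*q^2 - 1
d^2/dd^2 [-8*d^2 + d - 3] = -16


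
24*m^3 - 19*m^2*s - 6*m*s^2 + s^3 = (-8*m + s)*(-m + s)*(3*m + s)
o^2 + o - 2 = (o - 1)*(o + 2)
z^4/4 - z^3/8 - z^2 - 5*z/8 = z*(z/4 + 1/4)*(z - 5/2)*(z + 1)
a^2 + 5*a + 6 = (a + 2)*(a + 3)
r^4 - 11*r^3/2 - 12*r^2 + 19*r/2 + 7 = (r - 7)*(r - 1)*(r + 1/2)*(r + 2)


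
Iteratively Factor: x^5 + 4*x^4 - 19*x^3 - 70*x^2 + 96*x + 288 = (x + 4)*(x^4 - 19*x^2 + 6*x + 72) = (x + 4)^2*(x^3 - 4*x^2 - 3*x + 18) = (x - 3)*(x + 4)^2*(x^2 - x - 6) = (x - 3)^2*(x + 4)^2*(x + 2)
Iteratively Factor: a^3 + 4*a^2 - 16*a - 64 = (a - 4)*(a^2 + 8*a + 16) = (a - 4)*(a + 4)*(a + 4)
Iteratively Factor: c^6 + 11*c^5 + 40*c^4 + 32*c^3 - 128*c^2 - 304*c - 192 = (c + 3)*(c^5 + 8*c^4 + 16*c^3 - 16*c^2 - 80*c - 64) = (c + 2)*(c + 3)*(c^4 + 6*c^3 + 4*c^2 - 24*c - 32) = (c + 2)^2*(c + 3)*(c^3 + 4*c^2 - 4*c - 16) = (c + 2)^2*(c + 3)*(c + 4)*(c^2 - 4) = (c - 2)*(c + 2)^2*(c + 3)*(c + 4)*(c + 2)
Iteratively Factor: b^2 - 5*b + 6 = (b - 2)*(b - 3)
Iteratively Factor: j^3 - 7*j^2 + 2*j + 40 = (j - 5)*(j^2 - 2*j - 8) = (j - 5)*(j + 2)*(j - 4)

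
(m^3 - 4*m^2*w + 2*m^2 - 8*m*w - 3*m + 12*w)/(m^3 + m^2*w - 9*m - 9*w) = (m^2 - 4*m*w - m + 4*w)/(m^2 + m*w - 3*m - 3*w)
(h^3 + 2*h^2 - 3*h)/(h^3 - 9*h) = (h - 1)/(h - 3)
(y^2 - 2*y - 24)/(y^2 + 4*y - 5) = (y^2 - 2*y - 24)/(y^2 + 4*y - 5)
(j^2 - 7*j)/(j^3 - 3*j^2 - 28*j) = 1/(j + 4)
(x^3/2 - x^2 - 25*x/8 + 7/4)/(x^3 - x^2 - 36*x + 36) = (x^3/2 - x^2 - 25*x/8 + 7/4)/(x^3 - x^2 - 36*x + 36)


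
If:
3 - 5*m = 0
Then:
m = 3/5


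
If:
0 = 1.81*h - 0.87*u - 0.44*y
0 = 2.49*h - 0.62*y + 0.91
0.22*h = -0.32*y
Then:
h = -0.31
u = -0.76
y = 0.21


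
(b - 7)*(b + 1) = b^2 - 6*b - 7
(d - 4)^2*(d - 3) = d^3 - 11*d^2 + 40*d - 48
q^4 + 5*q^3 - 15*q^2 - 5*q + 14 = (q - 2)*(q - 1)*(q + 1)*(q + 7)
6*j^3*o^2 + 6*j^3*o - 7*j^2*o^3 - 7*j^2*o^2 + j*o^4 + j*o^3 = o*(-6*j + o)*(-j + o)*(j*o + j)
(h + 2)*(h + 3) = h^2 + 5*h + 6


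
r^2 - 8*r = r*(r - 8)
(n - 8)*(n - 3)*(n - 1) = n^3 - 12*n^2 + 35*n - 24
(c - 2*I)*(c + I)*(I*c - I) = I*c^3 + c^2 - I*c^2 - c + 2*I*c - 2*I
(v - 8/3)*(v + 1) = v^2 - 5*v/3 - 8/3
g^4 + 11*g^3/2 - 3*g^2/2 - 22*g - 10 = (g - 2)*(g + 5)*(sqrt(2)*g/2 + sqrt(2))*(sqrt(2)*g + sqrt(2)/2)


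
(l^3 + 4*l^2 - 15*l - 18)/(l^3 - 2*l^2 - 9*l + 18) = (l^2 + 7*l + 6)/(l^2 + l - 6)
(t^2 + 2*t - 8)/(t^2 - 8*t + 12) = (t + 4)/(t - 6)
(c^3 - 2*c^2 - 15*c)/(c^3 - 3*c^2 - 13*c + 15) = c/(c - 1)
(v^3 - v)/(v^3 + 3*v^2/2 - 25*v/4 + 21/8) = 8*v*(v^2 - 1)/(8*v^3 + 12*v^2 - 50*v + 21)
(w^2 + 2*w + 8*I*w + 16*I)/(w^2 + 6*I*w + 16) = (w + 2)/(w - 2*I)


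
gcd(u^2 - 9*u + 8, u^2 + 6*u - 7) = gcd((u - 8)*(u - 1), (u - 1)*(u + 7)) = u - 1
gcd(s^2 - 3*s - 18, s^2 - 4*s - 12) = s - 6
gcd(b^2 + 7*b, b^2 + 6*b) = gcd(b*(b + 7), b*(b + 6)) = b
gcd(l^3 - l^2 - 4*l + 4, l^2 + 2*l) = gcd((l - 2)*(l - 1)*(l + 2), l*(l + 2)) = l + 2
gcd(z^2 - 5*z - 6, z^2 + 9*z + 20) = 1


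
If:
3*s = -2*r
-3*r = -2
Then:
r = 2/3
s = -4/9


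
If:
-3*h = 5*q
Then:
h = -5*q/3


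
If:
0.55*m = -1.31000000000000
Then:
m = -2.38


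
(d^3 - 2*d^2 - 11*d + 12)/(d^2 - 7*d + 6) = (d^2 - d - 12)/(d - 6)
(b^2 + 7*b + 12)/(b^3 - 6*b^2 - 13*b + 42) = (b + 4)/(b^2 - 9*b + 14)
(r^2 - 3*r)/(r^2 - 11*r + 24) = r/(r - 8)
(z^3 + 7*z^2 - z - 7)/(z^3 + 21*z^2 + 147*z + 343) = (z^2 - 1)/(z^2 + 14*z + 49)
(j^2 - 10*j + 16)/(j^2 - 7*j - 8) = (j - 2)/(j + 1)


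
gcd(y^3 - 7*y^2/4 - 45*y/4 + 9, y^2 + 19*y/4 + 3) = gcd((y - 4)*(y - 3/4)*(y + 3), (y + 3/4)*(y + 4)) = 1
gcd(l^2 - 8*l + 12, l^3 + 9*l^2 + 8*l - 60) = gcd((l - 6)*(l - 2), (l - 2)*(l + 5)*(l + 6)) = l - 2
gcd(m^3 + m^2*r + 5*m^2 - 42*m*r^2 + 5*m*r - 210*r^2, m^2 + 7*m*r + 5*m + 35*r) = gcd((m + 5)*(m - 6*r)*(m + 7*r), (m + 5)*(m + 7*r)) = m^2 + 7*m*r + 5*m + 35*r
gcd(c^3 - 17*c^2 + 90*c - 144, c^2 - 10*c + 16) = c - 8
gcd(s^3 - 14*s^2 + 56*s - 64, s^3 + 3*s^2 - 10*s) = s - 2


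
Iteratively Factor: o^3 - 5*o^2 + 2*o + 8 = (o + 1)*(o^2 - 6*o + 8) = (o - 2)*(o + 1)*(o - 4)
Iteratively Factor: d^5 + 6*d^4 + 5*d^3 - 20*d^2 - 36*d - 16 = (d + 4)*(d^4 + 2*d^3 - 3*d^2 - 8*d - 4) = (d + 1)*(d + 4)*(d^3 + d^2 - 4*d - 4) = (d + 1)*(d + 2)*(d + 4)*(d^2 - d - 2) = (d - 2)*(d + 1)*(d + 2)*(d + 4)*(d + 1)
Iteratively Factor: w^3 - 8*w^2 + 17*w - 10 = (w - 2)*(w^2 - 6*w + 5) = (w - 5)*(w - 2)*(w - 1)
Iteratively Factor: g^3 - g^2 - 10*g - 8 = (g - 4)*(g^2 + 3*g + 2) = (g - 4)*(g + 1)*(g + 2)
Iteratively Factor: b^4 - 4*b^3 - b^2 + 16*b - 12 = (b - 3)*(b^3 - b^2 - 4*b + 4) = (b - 3)*(b - 1)*(b^2 - 4) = (b - 3)*(b - 2)*(b - 1)*(b + 2)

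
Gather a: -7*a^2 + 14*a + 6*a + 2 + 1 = -7*a^2 + 20*a + 3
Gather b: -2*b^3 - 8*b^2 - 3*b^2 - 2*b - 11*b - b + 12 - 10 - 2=-2*b^3 - 11*b^2 - 14*b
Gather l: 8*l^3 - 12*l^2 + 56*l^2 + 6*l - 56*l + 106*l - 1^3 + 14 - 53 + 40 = 8*l^3 + 44*l^2 + 56*l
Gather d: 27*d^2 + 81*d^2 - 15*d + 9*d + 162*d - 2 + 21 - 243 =108*d^2 + 156*d - 224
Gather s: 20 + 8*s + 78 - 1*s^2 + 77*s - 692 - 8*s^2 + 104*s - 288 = -9*s^2 + 189*s - 882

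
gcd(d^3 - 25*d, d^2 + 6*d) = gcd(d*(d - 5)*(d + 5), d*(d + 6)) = d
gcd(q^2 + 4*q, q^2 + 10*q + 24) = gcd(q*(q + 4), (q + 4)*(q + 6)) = q + 4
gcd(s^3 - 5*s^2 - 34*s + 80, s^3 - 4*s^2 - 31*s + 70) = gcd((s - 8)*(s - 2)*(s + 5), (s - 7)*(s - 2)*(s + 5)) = s^2 + 3*s - 10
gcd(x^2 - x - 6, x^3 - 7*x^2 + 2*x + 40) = x + 2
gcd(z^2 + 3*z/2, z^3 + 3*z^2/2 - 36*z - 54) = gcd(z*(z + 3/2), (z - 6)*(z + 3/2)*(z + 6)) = z + 3/2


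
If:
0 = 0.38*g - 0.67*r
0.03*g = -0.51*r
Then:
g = 0.00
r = 0.00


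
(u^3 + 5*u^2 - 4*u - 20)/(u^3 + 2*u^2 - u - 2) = (u^2 + 3*u - 10)/(u^2 - 1)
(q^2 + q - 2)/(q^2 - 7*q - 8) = (-q^2 - q + 2)/(-q^2 + 7*q + 8)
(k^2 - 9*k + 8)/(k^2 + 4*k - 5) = (k - 8)/(k + 5)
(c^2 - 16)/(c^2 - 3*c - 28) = (c - 4)/(c - 7)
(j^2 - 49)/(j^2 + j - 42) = (j - 7)/(j - 6)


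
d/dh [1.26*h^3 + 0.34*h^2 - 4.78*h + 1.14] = 3.78*h^2 + 0.68*h - 4.78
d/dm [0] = 0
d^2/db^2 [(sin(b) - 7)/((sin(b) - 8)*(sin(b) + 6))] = (-sin(b)^5 + 26*sin(b)^4 - 328*sin(b)^3 + 1426*sin(b)^2 - 2604*sin(b) - 920)/((sin(b) - 8)^3*(sin(b) + 6)^3)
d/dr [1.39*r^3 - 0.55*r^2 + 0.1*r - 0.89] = 4.17*r^2 - 1.1*r + 0.1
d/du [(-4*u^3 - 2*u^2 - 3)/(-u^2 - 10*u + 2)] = 2*(2*u^4 + 40*u^3 - 2*u^2 - 7*u - 15)/(u^4 + 20*u^3 + 96*u^2 - 40*u + 4)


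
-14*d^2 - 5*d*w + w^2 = (-7*d + w)*(2*d + w)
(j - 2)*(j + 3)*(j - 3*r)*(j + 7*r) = j^4 + 4*j^3*r + j^3 - 21*j^2*r^2 + 4*j^2*r - 6*j^2 - 21*j*r^2 - 24*j*r + 126*r^2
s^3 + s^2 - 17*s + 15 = (s - 3)*(s - 1)*(s + 5)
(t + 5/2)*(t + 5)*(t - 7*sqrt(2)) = t^3 - 7*sqrt(2)*t^2 + 15*t^2/2 - 105*sqrt(2)*t/2 + 25*t/2 - 175*sqrt(2)/2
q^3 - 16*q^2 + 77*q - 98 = (q - 7)^2*(q - 2)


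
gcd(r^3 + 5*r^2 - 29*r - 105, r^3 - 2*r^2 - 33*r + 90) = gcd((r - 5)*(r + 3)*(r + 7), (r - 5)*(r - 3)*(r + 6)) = r - 5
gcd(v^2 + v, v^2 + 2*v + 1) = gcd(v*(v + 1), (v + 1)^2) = v + 1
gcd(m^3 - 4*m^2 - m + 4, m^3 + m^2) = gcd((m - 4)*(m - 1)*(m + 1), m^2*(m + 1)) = m + 1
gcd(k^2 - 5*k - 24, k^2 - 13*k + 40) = k - 8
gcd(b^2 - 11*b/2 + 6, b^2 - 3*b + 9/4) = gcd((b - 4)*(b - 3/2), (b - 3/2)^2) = b - 3/2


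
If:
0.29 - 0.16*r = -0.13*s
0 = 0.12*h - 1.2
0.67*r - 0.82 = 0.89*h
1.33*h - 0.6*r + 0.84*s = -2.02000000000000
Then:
No Solution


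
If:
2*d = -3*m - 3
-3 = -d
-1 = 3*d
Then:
No Solution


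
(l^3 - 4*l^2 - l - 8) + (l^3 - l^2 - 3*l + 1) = 2*l^3 - 5*l^2 - 4*l - 7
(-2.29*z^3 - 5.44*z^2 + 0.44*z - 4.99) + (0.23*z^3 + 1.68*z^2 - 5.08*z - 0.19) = -2.06*z^3 - 3.76*z^2 - 4.64*z - 5.18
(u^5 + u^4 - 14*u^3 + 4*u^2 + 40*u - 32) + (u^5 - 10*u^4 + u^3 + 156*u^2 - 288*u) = 2*u^5 - 9*u^4 - 13*u^3 + 160*u^2 - 248*u - 32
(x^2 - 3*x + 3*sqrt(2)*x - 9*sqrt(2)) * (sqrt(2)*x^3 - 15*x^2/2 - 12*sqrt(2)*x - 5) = sqrt(2)*x^5 - 3*sqrt(2)*x^4 - 3*x^4/2 - 69*sqrt(2)*x^3/2 + 9*x^3/2 - 77*x^2 + 207*sqrt(2)*x^2/2 - 15*sqrt(2)*x + 231*x + 45*sqrt(2)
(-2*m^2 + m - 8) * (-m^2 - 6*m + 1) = 2*m^4 + 11*m^3 + 49*m - 8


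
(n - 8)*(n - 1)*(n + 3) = n^3 - 6*n^2 - 19*n + 24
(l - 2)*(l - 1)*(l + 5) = l^3 + 2*l^2 - 13*l + 10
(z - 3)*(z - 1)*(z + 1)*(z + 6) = z^4 + 3*z^3 - 19*z^2 - 3*z + 18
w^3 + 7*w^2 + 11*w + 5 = (w + 1)^2*(w + 5)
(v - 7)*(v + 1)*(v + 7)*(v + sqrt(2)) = v^4 + v^3 + sqrt(2)*v^3 - 49*v^2 + sqrt(2)*v^2 - 49*sqrt(2)*v - 49*v - 49*sqrt(2)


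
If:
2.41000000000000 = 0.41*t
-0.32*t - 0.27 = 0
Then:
No Solution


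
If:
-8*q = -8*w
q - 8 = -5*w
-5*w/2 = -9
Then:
No Solution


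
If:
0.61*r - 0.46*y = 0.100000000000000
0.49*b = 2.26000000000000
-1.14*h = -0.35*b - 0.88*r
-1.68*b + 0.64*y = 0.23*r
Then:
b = 4.61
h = 11.26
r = 12.75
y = 16.69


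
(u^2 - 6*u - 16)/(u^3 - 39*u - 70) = (u - 8)/(u^2 - 2*u - 35)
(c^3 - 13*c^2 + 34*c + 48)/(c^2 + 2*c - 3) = (c^3 - 13*c^2 + 34*c + 48)/(c^2 + 2*c - 3)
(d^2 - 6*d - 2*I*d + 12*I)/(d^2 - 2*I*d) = (d - 6)/d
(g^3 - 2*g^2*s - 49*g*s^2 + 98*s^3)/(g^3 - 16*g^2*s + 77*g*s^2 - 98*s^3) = (-g - 7*s)/(-g + 7*s)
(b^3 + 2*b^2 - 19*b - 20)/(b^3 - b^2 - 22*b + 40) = (b + 1)/(b - 2)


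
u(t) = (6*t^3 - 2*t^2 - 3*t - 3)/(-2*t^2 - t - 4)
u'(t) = (4*t + 1)*(6*t^3 - 2*t^2 - 3*t - 3)/(-2*t^2 - t - 4)^2 + (18*t^2 - 4*t - 3)/(-2*t^2 - t - 4) = (-12*t^4 - 12*t^3 - 76*t^2 + 4*t + 9)/(4*t^4 + 4*t^3 + 17*t^2 + 8*t + 16)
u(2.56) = -3.91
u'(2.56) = -3.09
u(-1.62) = 3.79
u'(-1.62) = -3.93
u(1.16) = -0.02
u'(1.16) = -2.09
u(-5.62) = 18.10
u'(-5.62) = -3.23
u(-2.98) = 9.08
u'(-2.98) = -3.70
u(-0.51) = 0.69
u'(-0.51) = -0.75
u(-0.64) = 0.83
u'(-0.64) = -1.35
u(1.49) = -0.80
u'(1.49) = -2.56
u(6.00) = -14.67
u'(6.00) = -3.10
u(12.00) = -33.03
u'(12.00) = -3.03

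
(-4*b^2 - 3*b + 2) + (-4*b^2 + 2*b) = -8*b^2 - b + 2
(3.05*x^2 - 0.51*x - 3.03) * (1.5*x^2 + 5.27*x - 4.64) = 4.575*x^4 + 15.3085*x^3 - 21.3847*x^2 - 13.6017*x + 14.0592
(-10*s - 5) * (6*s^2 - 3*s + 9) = -60*s^3 - 75*s - 45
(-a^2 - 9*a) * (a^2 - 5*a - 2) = -a^4 - 4*a^3 + 47*a^2 + 18*a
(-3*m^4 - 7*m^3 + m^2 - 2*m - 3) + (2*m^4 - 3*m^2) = -m^4 - 7*m^3 - 2*m^2 - 2*m - 3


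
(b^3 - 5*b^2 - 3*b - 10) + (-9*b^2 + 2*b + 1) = b^3 - 14*b^2 - b - 9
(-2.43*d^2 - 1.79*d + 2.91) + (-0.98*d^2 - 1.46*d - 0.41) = -3.41*d^2 - 3.25*d + 2.5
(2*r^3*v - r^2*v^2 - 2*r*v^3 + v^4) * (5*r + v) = 10*r^4*v - 3*r^3*v^2 - 11*r^2*v^3 + 3*r*v^4 + v^5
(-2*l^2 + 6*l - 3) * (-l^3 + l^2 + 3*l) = 2*l^5 - 8*l^4 + 3*l^3 + 15*l^2 - 9*l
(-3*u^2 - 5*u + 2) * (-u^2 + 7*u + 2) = 3*u^4 - 16*u^3 - 43*u^2 + 4*u + 4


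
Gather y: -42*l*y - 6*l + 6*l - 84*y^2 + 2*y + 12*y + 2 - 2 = -84*y^2 + y*(14 - 42*l)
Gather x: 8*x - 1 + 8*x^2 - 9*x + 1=8*x^2 - x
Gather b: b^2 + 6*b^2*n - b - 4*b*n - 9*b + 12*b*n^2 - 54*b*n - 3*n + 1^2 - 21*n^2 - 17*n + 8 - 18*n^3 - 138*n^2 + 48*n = b^2*(6*n + 1) + b*(12*n^2 - 58*n - 10) - 18*n^3 - 159*n^2 + 28*n + 9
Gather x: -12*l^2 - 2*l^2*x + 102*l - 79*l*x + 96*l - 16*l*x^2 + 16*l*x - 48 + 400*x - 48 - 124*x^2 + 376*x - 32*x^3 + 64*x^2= -12*l^2 + 198*l - 32*x^3 + x^2*(-16*l - 60) + x*(-2*l^2 - 63*l + 776) - 96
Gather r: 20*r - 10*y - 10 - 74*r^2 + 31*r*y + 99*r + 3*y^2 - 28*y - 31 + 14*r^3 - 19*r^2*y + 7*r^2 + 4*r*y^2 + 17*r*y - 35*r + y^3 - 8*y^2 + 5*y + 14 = 14*r^3 + r^2*(-19*y - 67) + r*(4*y^2 + 48*y + 84) + y^3 - 5*y^2 - 33*y - 27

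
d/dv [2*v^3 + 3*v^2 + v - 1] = 6*v^2 + 6*v + 1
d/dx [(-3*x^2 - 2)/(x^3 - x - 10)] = (6*x*(-x^3 + x + 10) + (3*x^2 - 1)*(3*x^2 + 2))/(-x^3 + x + 10)^2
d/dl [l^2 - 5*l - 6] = 2*l - 5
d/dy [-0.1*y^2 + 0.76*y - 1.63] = 0.76 - 0.2*y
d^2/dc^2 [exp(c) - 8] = exp(c)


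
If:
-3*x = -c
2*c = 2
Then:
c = 1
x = 1/3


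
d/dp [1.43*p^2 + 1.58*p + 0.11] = 2.86*p + 1.58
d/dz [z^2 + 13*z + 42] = 2*z + 13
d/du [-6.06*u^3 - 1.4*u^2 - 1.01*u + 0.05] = -18.18*u^2 - 2.8*u - 1.01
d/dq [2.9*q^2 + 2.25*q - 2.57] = 5.8*q + 2.25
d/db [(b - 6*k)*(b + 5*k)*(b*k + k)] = k*(3*b^2 - 2*b*k + 2*b - 30*k^2 - k)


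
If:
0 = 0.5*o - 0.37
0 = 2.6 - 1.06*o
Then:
No Solution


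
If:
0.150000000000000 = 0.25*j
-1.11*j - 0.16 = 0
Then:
No Solution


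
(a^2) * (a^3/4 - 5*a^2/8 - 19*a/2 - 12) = a^5/4 - 5*a^4/8 - 19*a^3/2 - 12*a^2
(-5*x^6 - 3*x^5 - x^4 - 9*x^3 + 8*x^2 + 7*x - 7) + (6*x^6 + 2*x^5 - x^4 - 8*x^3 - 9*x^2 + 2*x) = x^6 - x^5 - 2*x^4 - 17*x^3 - x^2 + 9*x - 7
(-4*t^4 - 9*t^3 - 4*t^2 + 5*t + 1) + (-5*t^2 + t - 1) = -4*t^4 - 9*t^3 - 9*t^2 + 6*t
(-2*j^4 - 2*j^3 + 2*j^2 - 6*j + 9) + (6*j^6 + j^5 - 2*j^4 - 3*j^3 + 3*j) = 6*j^6 + j^5 - 4*j^4 - 5*j^3 + 2*j^2 - 3*j + 9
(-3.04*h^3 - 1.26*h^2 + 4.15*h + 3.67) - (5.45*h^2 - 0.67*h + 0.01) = -3.04*h^3 - 6.71*h^2 + 4.82*h + 3.66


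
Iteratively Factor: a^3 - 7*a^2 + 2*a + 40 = (a + 2)*(a^2 - 9*a + 20) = (a - 5)*(a + 2)*(a - 4)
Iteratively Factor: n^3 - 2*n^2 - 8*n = (n)*(n^2 - 2*n - 8) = n*(n - 4)*(n + 2)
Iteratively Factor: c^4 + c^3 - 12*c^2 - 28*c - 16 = (c + 1)*(c^3 - 12*c - 16) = (c - 4)*(c + 1)*(c^2 + 4*c + 4) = (c - 4)*(c + 1)*(c + 2)*(c + 2)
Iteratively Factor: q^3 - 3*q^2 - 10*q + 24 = (q + 3)*(q^2 - 6*q + 8) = (q - 2)*(q + 3)*(q - 4)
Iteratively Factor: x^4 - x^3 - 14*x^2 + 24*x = (x)*(x^3 - x^2 - 14*x + 24) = x*(x + 4)*(x^2 - 5*x + 6) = x*(x - 3)*(x + 4)*(x - 2)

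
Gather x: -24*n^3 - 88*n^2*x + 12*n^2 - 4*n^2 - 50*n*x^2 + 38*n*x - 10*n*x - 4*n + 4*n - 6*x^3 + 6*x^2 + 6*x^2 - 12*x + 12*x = -24*n^3 + 8*n^2 - 6*x^3 + x^2*(12 - 50*n) + x*(-88*n^2 + 28*n)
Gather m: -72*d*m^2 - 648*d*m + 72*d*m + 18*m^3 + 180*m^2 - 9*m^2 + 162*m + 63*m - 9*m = 18*m^3 + m^2*(171 - 72*d) + m*(216 - 576*d)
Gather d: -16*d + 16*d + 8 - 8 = 0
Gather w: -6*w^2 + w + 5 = -6*w^2 + w + 5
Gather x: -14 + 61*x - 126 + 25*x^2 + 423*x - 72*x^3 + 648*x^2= -72*x^3 + 673*x^2 + 484*x - 140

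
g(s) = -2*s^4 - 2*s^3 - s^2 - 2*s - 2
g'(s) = -8*s^3 - 6*s^2 - 2*s - 2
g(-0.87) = -0.85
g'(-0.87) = 0.47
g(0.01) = -2.02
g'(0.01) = -2.02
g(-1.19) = -1.68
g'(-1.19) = 5.36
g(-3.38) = -190.47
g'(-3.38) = 245.13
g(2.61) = -142.40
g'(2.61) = -190.33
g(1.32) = -17.05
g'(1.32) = -33.49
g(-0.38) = -1.32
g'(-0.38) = -1.67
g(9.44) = -17674.93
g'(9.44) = -7285.42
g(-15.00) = -94697.00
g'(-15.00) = 25678.00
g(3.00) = -233.00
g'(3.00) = -278.00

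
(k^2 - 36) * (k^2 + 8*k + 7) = k^4 + 8*k^3 - 29*k^2 - 288*k - 252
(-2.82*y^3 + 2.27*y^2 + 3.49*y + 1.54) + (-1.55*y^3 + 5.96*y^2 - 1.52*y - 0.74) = -4.37*y^3 + 8.23*y^2 + 1.97*y + 0.8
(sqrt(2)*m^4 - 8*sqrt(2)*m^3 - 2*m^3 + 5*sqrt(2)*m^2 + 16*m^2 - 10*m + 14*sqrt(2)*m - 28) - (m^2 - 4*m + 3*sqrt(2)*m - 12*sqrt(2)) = sqrt(2)*m^4 - 8*sqrt(2)*m^3 - 2*m^3 + 5*sqrt(2)*m^2 + 15*m^2 - 6*m + 11*sqrt(2)*m - 28 + 12*sqrt(2)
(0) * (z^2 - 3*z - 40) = 0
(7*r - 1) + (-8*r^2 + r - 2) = -8*r^2 + 8*r - 3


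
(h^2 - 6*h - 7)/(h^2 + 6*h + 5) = (h - 7)/(h + 5)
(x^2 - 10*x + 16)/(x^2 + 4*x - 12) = (x - 8)/(x + 6)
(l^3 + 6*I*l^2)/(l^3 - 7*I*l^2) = (l + 6*I)/(l - 7*I)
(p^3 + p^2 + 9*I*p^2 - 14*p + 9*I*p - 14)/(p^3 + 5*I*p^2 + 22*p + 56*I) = (p + 1)/(p - 4*I)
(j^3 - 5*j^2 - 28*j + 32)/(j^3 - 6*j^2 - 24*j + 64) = (j - 1)/(j - 2)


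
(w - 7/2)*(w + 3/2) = w^2 - 2*w - 21/4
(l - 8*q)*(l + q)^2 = l^3 - 6*l^2*q - 15*l*q^2 - 8*q^3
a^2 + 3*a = a*(a + 3)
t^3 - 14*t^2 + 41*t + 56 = (t - 8)*(t - 7)*(t + 1)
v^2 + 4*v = v*(v + 4)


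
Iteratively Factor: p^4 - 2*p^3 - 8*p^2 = (p + 2)*(p^3 - 4*p^2) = p*(p + 2)*(p^2 - 4*p) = p*(p - 4)*(p + 2)*(p)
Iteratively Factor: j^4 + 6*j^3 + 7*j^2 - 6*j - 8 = (j + 1)*(j^3 + 5*j^2 + 2*j - 8) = (j + 1)*(j + 4)*(j^2 + j - 2) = (j + 1)*(j + 2)*(j + 4)*(j - 1)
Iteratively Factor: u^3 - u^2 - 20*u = (u - 5)*(u^2 + 4*u) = u*(u - 5)*(u + 4)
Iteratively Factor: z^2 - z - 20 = (z + 4)*(z - 5)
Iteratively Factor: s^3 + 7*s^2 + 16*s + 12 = (s + 2)*(s^2 + 5*s + 6) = (s + 2)^2*(s + 3)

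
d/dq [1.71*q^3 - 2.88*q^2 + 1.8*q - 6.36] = 5.13*q^2 - 5.76*q + 1.8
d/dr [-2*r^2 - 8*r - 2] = -4*r - 8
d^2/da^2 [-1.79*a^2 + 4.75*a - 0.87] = -3.58000000000000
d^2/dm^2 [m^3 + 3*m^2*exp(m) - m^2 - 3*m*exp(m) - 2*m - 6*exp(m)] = 3*m^2*exp(m) + 9*m*exp(m) + 6*m - 6*exp(m) - 2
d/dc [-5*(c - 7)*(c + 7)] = -10*c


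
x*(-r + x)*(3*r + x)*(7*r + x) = -21*r^3*x + 11*r^2*x^2 + 9*r*x^3 + x^4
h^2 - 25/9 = (h - 5/3)*(h + 5/3)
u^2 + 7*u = u*(u + 7)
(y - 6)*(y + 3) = y^2 - 3*y - 18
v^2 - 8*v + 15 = (v - 5)*(v - 3)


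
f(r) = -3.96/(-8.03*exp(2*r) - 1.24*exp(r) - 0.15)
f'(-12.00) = 0.00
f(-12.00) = 26.40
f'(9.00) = 0.00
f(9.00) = 0.00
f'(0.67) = -0.23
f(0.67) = 0.12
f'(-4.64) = -2.01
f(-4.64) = 24.34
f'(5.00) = -0.00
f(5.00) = 0.00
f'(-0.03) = -0.81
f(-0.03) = 0.44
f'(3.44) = -0.00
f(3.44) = 0.00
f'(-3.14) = -6.93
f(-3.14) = 18.11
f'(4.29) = -0.00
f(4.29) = 0.00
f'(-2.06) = -8.63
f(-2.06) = 9.03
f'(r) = -3.96*(16.06*exp(2*r) + 1.24*exp(r))/(-8.03*exp(2*r) - 1.24*exp(r) - 0.15)^2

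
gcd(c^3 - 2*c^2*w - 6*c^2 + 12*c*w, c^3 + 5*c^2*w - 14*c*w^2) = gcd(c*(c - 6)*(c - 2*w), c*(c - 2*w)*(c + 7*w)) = -c^2 + 2*c*w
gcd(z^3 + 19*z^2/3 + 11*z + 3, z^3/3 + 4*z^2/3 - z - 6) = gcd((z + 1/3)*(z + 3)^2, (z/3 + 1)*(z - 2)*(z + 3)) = z^2 + 6*z + 9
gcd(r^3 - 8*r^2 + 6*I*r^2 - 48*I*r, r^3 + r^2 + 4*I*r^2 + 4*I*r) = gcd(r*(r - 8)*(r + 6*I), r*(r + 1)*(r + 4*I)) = r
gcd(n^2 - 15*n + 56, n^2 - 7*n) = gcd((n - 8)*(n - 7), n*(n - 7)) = n - 7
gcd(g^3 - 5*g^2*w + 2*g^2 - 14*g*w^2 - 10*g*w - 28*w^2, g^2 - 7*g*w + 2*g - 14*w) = -g^2 + 7*g*w - 2*g + 14*w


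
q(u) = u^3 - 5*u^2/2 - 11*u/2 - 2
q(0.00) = -2.00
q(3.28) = -11.65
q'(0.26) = -6.60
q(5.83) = 79.12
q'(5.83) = 67.32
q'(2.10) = -2.77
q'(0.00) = -5.50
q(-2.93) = -32.50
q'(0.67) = -7.50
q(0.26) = -3.58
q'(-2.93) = 34.90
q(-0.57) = 0.14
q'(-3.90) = 59.63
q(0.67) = -6.51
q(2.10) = -15.31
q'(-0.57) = -1.68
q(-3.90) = -77.89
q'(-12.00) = 486.50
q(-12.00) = -2024.00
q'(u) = 3*u^2 - 5*u - 11/2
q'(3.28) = 10.38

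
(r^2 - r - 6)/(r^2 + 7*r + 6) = (r^2 - r - 6)/(r^2 + 7*r + 6)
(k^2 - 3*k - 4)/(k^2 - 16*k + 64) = (k^2 - 3*k - 4)/(k^2 - 16*k + 64)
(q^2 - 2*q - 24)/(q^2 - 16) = (q - 6)/(q - 4)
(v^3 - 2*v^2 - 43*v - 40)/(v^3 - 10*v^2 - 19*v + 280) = (v + 1)/(v - 7)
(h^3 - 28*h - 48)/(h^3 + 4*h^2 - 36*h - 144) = (h + 2)/(h + 6)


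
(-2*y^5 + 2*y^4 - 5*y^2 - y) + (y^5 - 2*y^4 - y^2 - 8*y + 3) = -y^5 - 6*y^2 - 9*y + 3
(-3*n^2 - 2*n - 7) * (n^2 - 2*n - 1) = -3*n^4 + 4*n^3 + 16*n + 7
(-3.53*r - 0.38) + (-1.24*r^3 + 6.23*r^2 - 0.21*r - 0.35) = -1.24*r^3 + 6.23*r^2 - 3.74*r - 0.73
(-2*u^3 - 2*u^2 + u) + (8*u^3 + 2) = 6*u^3 - 2*u^2 + u + 2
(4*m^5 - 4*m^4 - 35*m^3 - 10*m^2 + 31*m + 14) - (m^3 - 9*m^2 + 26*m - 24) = 4*m^5 - 4*m^4 - 36*m^3 - m^2 + 5*m + 38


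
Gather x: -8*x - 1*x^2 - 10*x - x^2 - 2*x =-2*x^2 - 20*x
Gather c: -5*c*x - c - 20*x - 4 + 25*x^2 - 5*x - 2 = c*(-5*x - 1) + 25*x^2 - 25*x - 6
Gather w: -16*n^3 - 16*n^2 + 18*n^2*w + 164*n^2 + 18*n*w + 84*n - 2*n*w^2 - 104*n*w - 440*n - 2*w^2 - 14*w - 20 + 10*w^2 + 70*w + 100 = -16*n^3 + 148*n^2 - 356*n + w^2*(8 - 2*n) + w*(18*n^2 - 86*n + 56) + 80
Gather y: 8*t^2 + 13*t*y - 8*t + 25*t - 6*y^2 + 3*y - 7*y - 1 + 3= 8*t^2 + 17*t - 6*y^2 + y*(13*t - 4) + 2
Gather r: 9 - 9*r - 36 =-9*r - 27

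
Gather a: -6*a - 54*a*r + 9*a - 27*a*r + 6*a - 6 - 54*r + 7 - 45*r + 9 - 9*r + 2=a*(9 - 81*r) - 108*r + 12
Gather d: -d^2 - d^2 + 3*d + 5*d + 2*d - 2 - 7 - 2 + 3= -2*d^2 + 10*d - 8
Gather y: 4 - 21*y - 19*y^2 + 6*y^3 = 6*y^3 - 19*y^2 - 21*y + 4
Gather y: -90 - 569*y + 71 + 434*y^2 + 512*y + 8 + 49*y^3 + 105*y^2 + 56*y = 49*y^3 + 539*y^2 - y - 11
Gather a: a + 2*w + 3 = a + 2*w + 3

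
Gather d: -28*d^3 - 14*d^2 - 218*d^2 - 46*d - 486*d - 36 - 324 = -28*d^3 - 232*d^2 - 532*d - 360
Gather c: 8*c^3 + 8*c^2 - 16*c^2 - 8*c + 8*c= 8*c^3 - 8*c^2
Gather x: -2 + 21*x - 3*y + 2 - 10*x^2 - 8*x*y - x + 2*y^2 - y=-10*x^2 + x*(20 - 8*y) + 2*y^2 - 4*y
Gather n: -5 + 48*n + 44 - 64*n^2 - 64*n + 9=-64*n^2 - 16*n + 48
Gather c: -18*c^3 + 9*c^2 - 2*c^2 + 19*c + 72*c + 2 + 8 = -18*c^3 + 7*c^2 + 91*c + 10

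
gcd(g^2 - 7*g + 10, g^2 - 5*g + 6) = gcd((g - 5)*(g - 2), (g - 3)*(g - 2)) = g - 2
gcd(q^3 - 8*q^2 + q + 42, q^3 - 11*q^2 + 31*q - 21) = q^2 - 10*q + 21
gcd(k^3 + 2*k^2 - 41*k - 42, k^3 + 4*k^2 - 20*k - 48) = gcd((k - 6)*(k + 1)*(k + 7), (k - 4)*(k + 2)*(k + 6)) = 1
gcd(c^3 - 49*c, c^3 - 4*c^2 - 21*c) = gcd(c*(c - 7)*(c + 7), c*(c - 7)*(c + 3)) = c^2 - 7*c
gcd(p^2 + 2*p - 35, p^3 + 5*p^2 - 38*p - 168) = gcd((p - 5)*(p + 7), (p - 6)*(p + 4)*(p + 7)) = p + 7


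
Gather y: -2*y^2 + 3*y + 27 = -2*y^2 + 3*y + 27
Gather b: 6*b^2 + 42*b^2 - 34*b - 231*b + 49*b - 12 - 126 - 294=48*b^2 - 216*b - 432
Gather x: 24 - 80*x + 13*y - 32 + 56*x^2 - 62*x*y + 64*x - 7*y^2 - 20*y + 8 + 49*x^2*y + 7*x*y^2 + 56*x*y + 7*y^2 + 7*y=x^2*(49*y + 56) + x*(7*y^2 - 6*y - 16)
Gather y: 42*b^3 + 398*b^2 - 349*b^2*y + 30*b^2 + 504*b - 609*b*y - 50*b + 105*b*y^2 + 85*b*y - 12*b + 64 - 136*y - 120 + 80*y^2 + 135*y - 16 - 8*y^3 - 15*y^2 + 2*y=42*b^3 + 428*b^2 + 442*b - 8*y^3 + y^2*(105*b + 65) + y*(-349*b^2 - 524*b + 1) - 72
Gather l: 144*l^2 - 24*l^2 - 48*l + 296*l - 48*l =120*l^2 + 200*l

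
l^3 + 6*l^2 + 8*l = l*(l + 2)*(l + 4)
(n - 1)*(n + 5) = n^2 + 4*n - 5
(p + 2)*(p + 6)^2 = p^3 + 14*p^2 + 60*p + 72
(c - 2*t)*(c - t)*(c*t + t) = c^3*t - 3*c^2*t^2 + c^2*t + 2*c*t^3 - 3*c*t^2 + 2*t^3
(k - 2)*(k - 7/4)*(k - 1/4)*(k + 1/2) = k^4 - 7*k^3/2 + 39*k^2/16 + 43*k/32 - 7/16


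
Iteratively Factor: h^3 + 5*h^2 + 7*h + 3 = (h + 1)*(h^2 + 4*h + 3) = (h + 1)^2*(h + 3)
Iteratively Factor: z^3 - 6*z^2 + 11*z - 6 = (z - 3)*(z^2 - 3*z + 2) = (z - 3)*(z - 1)*(z - 2)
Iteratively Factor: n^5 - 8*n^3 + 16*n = (n - 2)*(n^4 + 2*n^3 - 4*n^2 - 8*n) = (n - 2)^2*(n^3 + 4*n^2 + 4*n) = (n - 2)^2*(n + 2)*(n^2 + 2*n) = n*(n - 2)^2*(n + 2)*(n + 2)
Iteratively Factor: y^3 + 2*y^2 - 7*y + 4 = (y + 4)*(y^2 - 2*y + 1) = (y - 1)*(y + 4)*(y - 1)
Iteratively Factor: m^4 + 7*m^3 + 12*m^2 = (m + 4)*(m^3 + 3*m^2) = m*(m + 4)*(m^2 + 3*m) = m*(m + 3)*(m + 4)*(m)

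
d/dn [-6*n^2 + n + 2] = 1 - 12*n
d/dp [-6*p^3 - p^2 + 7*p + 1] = -18*p^2 - 2*p + 7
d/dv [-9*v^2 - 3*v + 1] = -18*v - 3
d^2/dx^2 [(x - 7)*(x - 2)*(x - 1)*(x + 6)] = 12*x^2 - 24*x - 74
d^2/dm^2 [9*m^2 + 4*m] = 18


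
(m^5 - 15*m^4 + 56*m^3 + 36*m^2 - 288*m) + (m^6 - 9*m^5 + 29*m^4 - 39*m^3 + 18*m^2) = m^6 - 8*m^5 + 14*m^4 + 17*m^3 + 54*m^2 - 288*m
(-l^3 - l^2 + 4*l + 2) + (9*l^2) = -l^3 + 8*l^2 + 4*l + 2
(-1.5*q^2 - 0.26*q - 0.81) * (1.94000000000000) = -2.91*q^2 - 0.5044*q - 1.5714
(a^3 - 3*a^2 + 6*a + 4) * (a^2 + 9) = a^5 - 3*a^4 + 15*a^3 - 23*a^2 + 54*a + 36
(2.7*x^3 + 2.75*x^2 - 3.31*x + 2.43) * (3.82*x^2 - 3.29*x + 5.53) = 10.314*x^5 + 1.622*x^4 - 6.7607*x^3 + 35.38*x^2 - 26.299*x + 13.4379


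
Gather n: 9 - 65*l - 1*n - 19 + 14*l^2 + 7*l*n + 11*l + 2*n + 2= 14*l^2 - 54*l + n*(7*l + 1) - 8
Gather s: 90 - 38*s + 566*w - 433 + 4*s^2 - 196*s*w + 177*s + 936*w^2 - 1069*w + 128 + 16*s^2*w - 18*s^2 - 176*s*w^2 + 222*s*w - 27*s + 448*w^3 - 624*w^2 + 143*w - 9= s^2*(16*w - 14) + s*(-176*w^2 + 26*w + 112) + 448*w^3 + 312*w^2 - 360*w - 224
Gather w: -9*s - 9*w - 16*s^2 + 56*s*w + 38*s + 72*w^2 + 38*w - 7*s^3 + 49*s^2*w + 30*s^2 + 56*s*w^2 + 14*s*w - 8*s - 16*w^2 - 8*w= -7*s^3 + 14*s^2 + 21*s + w^2*(56*s + 56) + w*(49*s^2 + 70*s + 21)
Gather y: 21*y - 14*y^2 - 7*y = -14*y^2 + 14*y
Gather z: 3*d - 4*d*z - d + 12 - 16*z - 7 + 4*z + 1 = 2*d + z*(-4*d - 12) + 6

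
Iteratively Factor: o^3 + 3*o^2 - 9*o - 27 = (o + 3)*(o^2 - 9) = (o + 3)^2*(o - 3)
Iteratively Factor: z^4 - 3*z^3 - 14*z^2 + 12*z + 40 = (z + 2)*(z^3 - 5*z^2 - 4*z + 20) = (z - 5)*(z + 2)*(z^2 - 4) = (z - 5)*(z - 2)*(z + 2)*(z + 2)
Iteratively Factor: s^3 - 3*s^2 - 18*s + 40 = (s + 4)*(s^2 - 7*s + 10) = (s - 2)*(s + 4)*(s - 5)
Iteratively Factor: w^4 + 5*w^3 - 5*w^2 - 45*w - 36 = (w + 4)*(w^3 + w^2 - 9*w - 9) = (w - 3)*(w + 4)*(w^2 + 4*w + 3) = (w - 3)*(w + 3)*(w + 4)*(w + 1)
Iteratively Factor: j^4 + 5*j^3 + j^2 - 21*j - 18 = (j + 3)*(j^3 + 2*j^2 - 5*j - 6) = (j - 2)*(j + 3)*(j^2 + 4*j + 3) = (j - 2)*(j + 3)^2*(j + 1)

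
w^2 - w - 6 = (w - 3)*(w + 2)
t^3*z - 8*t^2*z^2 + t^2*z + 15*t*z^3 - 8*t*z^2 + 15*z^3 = (t - 5*z)*(t - 3*z)*(t*z + z)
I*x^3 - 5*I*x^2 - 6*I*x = x*(x - 6)*(I*x + I)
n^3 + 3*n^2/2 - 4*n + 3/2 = (n - 1)*(n - 1/2)*(n + 3)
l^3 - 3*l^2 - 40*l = l*(l - 8)*(l + 5)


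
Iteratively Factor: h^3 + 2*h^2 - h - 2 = (h + 2)*(h^2 - 1) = (h - 1)*(h + 2)*(h + 1)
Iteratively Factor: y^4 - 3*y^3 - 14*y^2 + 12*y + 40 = (y - 5)*(y^3 + 2*y^2 - 4*y - 8) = (y - 5)*(y - 2)*(y^2 + 4*y + 4) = (y - 5)*(y - 2)*(y + 2)*(y + 2)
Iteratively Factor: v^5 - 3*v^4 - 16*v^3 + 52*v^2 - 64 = (v - 4)*(v^4 + v^3 - 12*v^2 + 4*v + 16) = (v - 4)*(v + 4)*(v^3 - 3*v^2 + 4) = (v - 4)*(v + 1)*(v + 4)*(v^2 - 4*v + 4) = (v - 4)*(v - 2)*(v + 1)*(v + 4)*(v - 2)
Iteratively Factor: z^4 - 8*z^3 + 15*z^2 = (z - 3)*(z^3 - 5*z^2) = z*(z - 3)*(z^2 - 5*z) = z*(z - 5)*(z - 3)*(z)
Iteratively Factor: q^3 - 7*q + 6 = (q - 2)*(q^2 + 2*q - 3) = (q - 2)*(q + 3)*(q - 1)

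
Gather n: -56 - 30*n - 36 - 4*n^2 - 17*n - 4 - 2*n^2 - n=-6*n^2 - 48*n - 96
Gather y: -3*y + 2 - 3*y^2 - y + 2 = -3*y^2 - 4*y + 4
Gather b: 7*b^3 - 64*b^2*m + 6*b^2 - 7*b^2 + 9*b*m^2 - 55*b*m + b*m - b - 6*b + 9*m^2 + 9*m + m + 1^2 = 7*b^3 + b^2*(-64*m - 1) + b*(9*m^2 - 54*m - 7) + 9*m^2 + 10*m + 1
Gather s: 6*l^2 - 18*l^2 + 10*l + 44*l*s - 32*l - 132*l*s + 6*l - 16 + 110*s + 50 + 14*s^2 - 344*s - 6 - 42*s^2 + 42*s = -12*l^2 - 16*l - 28*s^2 + s*(-88*l - 192) + 28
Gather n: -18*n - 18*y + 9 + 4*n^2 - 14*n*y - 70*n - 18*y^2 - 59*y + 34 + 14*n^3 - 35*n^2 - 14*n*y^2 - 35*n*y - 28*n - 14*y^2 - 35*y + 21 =14*n^3 - 31*n^2 + n*(-14*y^2 - 49*y - 116) - 32*y^2 - 112*y + 64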